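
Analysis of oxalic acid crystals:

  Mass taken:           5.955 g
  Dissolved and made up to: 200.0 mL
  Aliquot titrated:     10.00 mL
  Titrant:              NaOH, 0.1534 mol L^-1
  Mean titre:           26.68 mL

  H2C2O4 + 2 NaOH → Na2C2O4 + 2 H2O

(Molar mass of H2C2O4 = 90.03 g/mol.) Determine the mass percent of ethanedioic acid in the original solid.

n(NaOH) per titration = 0.02668 × 0.1534 = 4.093 × 10^-3 mol
From the 1:2 ratio, n(H2C2O4) in each aliquot = 1/2 × 4.093 × 10^-3 = 2.046 × 10^-3 mol
n(H2C2O4) in the whole flask = 2.046 × 10^-3 × 200.0/10.00 = 0.04093 mol
mass of H2C2O4 = 0.04093 × 90.03 = 3.685 g
% H2C2O4 = 3.685 / 5.955 × 100 = 61.88 %

61.88 %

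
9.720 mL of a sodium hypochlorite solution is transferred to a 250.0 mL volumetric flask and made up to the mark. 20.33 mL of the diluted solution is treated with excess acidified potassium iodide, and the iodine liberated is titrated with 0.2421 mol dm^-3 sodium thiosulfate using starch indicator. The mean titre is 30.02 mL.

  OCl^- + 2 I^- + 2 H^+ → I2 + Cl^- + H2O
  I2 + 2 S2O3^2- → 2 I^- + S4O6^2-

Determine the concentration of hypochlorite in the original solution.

4.597 mol/L

n(S2O3^2-) = 0.03002 × 0.2421 = 7.268 × 10^-3 mol
n(I2) = n(S2O3^2-)/2 = 3.634 × 10^-3 mol
n(OCl^-) in the aliquot = 3.634 × 10^-3 mol (1:1 ratio)
[OCl^-]_dilute = 3.634 × 10^-3 / 0.02033 = 0.1787 mol/L
[OCl^-]_original = 0.1787 × 250.0/9.720 = 4.597 mol/L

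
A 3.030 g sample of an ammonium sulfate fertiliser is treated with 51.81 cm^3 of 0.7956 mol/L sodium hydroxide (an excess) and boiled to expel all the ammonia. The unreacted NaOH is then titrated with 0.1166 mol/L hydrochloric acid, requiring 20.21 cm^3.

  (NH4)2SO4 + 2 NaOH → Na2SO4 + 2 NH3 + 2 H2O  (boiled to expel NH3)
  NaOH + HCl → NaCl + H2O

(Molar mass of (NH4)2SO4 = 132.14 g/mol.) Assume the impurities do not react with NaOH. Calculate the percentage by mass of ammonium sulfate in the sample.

84.74 %

n(NaOH) added = 0.05181 × 0.7956 = 0.04122 mol
n(HCl) used in back-titration = 0.02021 × 0.1166 = 2.356 × 10^-3 mol
n(NaOH) left over = 2.356 × 10^-3 mol (1:1 ratio)
n(NaOH) consumed by analyte = 0.04122 − 2.356 × 10^-3 = 0.03886 mol
From the 1:2 ratio, n((NH4)2SO4) = 1/2 × 0.03886 = 0.01943 mol
mass of (NH4)2SO4 = 0.01943 × 132.14 = 2.568 g
% (NH4)2SO4 = 2.568 / 3.030 × 100 = 84.74 %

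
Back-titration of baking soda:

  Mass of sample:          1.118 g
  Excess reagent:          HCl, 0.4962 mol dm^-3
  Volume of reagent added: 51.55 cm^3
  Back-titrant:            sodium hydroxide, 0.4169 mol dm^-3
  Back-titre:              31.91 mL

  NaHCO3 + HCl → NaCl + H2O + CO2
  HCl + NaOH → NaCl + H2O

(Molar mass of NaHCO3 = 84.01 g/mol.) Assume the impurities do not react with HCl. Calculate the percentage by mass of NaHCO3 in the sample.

92.24 %

n(HCl) added = 0.05155 × 0.4962 = 0.02558 mol
n(NaOH) used in back-titration = 0.03191 × 0.4169 = 0.01330 mol
n(HCl) left over = 0.01330 mol (1:1 ratio)
n(HCl) consumed by analyte = 0.02558 − 0.01330 = 0.01228 mol
n(NaHCO3) = 0.01228 mol (1:1 ratio)
mass of NaHCO3 = 0.01228 × 84.01 = 1.031 g
% NaHCO3 = 1.031 / 1.118 × 100 = 92.24 %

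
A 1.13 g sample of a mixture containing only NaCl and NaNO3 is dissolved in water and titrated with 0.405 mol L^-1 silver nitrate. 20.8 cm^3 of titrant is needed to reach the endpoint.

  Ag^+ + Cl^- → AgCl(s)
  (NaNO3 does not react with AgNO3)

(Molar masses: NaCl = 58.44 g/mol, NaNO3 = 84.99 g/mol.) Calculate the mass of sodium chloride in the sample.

0.492 g

n(AgNO3) = 0.0208 × 0.405 = 8.42 × 10^-3 mol
Let x = n(NaCl), y = n(NaNO3).
Titrant: 1x = 8.42 × 10^-3;  mass: 58.44x + 84.99y = 1.13
Solving, x = 8.42 × 10^-3 mol, y = 7.50 × 10^-3 mol
mass of NaCl = 8.42 × 10^-3 × 58.44 = 0.492 g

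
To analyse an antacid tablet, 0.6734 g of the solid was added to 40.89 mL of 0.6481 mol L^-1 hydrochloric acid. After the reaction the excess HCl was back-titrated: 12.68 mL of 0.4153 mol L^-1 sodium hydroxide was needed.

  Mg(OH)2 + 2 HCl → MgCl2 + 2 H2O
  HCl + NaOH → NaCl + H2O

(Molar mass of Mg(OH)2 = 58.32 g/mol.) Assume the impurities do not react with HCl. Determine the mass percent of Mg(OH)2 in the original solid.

91.95 %

n(HCl) added = 0.04089 × 0.6481 = 0.02650 mol
n(NaOH) used in back-titration = 0.01268 × 0.4153 = 5.266 × 10^-3 mol
n(HCl) left over = 5.266 × 10^-3 mol (1:1 ratio)
n(HCl) consumed by analyte = 0.02650 − 5.266 × 10^-3 = 0.02123 mol
From the 1:2 ratio, n(Mg(OH)2) = 1/2 × 0.02123 = 0.01062 mol
mass of Mg(OH)2 = 0.01062 × 58.32 = 0.6192 g
% Mg(OH)2 = 0.6192 / 0.6734 × 100 = 91.95 %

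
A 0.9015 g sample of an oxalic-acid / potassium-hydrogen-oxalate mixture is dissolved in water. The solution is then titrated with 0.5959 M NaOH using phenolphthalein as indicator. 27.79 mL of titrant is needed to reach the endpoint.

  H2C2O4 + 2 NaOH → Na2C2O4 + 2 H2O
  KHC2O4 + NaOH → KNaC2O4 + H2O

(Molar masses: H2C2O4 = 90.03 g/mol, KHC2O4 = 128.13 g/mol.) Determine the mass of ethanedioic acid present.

0.6609 g

n(NaOH) = 0.02779 × 0.5959 = 0.01656 mol
Let x = n(H2C2O4), y = n(KHC2O4).
Titrant: 2x + 1y = 0.01656;  mass: 90.03x + 128.13y = 0.9015
Solving, x = 7.341 × 10^-3 mol, y = 1.878 × 10^-3 mol
mass of H2C2O4 = 7.341 × 10^-3 × 90.03 = 0.6609 g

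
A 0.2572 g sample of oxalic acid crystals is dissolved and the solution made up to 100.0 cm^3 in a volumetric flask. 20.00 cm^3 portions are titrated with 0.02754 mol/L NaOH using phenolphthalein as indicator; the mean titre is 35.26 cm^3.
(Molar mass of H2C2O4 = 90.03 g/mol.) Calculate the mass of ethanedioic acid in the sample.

0.2186 g

H2C2O4 + 2 NaOH → Na2C2O4 + 2 H2O
n(NaOH) per titration = 0.03526 × 0.02754 = 9.711 × 10^-4 mol
From the 1:2 ratio, n(H2C2O4) in each aliquot = 1/2 × 9.711 × 10^-4 = 4.855 × 10^-4 mol
n(H2C2O4) in the whole flask = 4.855 × 10^-4 × 100.0/20.00 = 2.428 × 10^-3 mol
mass of H2C2O4 = 2.428 × 10^-3 × 90.03 = 0.2186 g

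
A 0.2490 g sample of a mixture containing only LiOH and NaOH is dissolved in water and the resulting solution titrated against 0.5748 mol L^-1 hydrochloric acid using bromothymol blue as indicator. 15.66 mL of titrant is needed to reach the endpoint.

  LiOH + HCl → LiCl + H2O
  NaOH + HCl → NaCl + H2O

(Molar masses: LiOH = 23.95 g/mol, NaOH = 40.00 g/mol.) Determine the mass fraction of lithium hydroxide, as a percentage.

n(HCl) = 0.01566 × 0.5748 = 9.001 × 10^-3 mol
Let x = n(LiOH), y = n(NaOH).
Titrant: 1x + 1y = 9.001 × 10^-3;  mass: 23.95x + 40.00y = 0.2490
Solving, x = 6.919 × 10^-3 mol, y = 2.082 × 10^-3 mol
mass of LiOH = 6.919 × 10^-3 × 23.95 = 0.1657 g
% LiOH = 0.1657 / 0.2490 × 100 = 66.55 %

66.55 %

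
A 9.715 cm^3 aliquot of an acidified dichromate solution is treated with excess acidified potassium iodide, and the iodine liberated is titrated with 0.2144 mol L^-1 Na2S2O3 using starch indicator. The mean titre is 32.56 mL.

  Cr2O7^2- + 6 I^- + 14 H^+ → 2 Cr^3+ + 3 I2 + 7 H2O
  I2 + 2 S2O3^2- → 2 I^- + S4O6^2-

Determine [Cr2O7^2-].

n(S2O3^2-) = 0.03256 × 0.2144 = 6.981 × 10^-3 mol
n(I2) = n(S2O3^2-)/2 = 3.490 × 10^-3 mol
From the 1:3 ratio, n(Cr2O7^2-) in the aliquot = 1/3 × 3.490 × 10^-3 = 1.163 × 10^-3 mol
[Cr2O7^2-] = 1.163 × 10^-3 / 0.009715 = 0.1198 mol/L

0.1198 mol/L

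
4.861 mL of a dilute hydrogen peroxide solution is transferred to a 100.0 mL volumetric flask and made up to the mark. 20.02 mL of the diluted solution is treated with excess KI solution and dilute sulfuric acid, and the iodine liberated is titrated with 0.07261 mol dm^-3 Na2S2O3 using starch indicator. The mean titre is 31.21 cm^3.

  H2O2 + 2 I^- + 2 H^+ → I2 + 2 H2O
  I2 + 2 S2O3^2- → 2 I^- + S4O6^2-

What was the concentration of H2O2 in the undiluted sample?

1.164 mol/L

n(S2O3^2-) = 0.03121 × 0.07261 = 2.266 × 10^-3 mol
n(I2) = n(S2O3^2-)/2 = 1.133 × 10^-3 mol
n(H2O2) in the aliquot = 1.133 × 10^-3 mol (1:1 ratio)
[H2O2]_dilute = 1.133 × 10^-3 / 0.02002 = 0.05660 mol/L
[H2O2]_original = 0.05660 × 100.0/4.861 = 1.164 mol/L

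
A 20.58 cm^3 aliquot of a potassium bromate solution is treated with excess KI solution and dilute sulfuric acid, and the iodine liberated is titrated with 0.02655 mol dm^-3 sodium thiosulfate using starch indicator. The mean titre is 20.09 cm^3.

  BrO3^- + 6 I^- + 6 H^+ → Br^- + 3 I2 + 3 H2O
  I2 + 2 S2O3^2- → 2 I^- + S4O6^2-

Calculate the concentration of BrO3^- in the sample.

0.004320 mol/L

n(S2O3^2-) = 0.02009 × 0.02655 = 5.334 × 10^-4 mol
n(I2) = n(S2O3^2-)/2 = 2.667 × 10^-4 mol
From the 1:3 ratio, n(BrO3^-) in the aliquot = 1/3 × 2.667 × 10^-4 = 8.890 × 10^-5 mol
[BrO3^-] = 8.890 × 10^-5 / 0.02058 = 0.004320 mol/L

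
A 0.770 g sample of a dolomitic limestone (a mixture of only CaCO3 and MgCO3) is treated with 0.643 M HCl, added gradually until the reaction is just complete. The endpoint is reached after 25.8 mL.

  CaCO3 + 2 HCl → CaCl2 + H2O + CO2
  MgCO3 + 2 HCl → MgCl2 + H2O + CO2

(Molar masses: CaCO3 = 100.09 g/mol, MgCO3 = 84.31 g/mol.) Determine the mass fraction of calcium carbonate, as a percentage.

n(HCl) = 0.0258 × 0.643 = 0.0166 mol
Let x = n(CaCO3), y = n(MgCO3).
Titrant: 2x + 2y = 0.0166;  mass: 100.09x + 84.31y = 0.770
Solving, x = 4.48 × 10^-3 mol, y = 3.82 × 10^-3 mol
mass of CaCO3 = 4.48 × 10^-3 × 100.09 = 0.448 g
% CaCO3 = 0.448 / 0.770 × 100 = 58.2 %

58.2 %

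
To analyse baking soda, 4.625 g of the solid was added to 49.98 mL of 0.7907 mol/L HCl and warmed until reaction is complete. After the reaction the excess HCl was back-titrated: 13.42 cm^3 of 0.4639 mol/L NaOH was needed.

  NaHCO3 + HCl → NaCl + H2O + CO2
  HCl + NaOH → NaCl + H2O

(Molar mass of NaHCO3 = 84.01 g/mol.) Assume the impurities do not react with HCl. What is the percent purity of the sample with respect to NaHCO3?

60.48 %

n(HCl) added = 0.04998 × 0.7907 = 0.03952 mol
n(NaOH) used in back-titration = 0.01342 × 0.4639 = 6.226 × 10^-3 mol
n(HCl) left over = 6.226 × 10^-3 mol (1:1 ratio)
n(HCl) consumed by analyte = 0.03952 − 6.226 × 10^-3 = 0.03329 mol
n(NaHCO3) = 0.03329 mol (1:1 ratio)
mass of NaHCO3 = 0.03329 × 84.01 = 2.797 g
% NaHCO3 = 2.797 / 4.625 × 100 = 60.48 %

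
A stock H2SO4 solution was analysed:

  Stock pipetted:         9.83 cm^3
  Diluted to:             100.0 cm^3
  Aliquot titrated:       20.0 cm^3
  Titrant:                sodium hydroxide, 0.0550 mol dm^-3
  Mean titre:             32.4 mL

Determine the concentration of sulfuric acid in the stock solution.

H2SO4 + 2 NaOH → Na2SO4 + 2 H2O
n(NaOH) = 0.0324 × 0.0550 = 1.78 × 10^-3 mol
From the 1:2 ratio, n(H2SO4) in the aliquot = 1/2 × 1.78 × 10^-3 = 8.91 × 10^-4 mol
[H2SO4]_dilute = 8.91 × 10^-4 / 0.0200 = 0.0445 mol/L
Dilution factor = 100.0 / 9.83 = 10.17
[H2SO4]_stock = 0.0445 × 10.17 = 0.453 mol/L

0.453 mol/L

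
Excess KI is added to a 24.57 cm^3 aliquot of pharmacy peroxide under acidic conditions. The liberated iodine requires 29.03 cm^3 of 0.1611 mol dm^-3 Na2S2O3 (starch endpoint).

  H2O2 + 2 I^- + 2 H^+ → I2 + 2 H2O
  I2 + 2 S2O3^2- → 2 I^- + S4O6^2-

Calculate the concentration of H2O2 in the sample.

0.09517 mol/L

n(S2O3^2-) = 0.02903 × 0.1611 = 4.677 × 10^-3 mol
n(I2) = n(S2O3^2-)/2 = 2.338 × 10^-3 mol
n(H2O2) in the aliquot = 2.338 × 10^-3 mol (1:1 ratio)
[H2O2] = 2.338 × 10^-3 / 0.02457 = 0.09517 mol/L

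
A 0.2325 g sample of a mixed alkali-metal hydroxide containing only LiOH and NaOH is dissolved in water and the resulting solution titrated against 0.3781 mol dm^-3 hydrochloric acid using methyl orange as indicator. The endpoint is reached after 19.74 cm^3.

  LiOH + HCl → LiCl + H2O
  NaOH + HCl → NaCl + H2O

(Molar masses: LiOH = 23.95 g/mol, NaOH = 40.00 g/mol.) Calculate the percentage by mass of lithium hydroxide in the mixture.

42.39 %

n(HCl) = 0.01974 × 0.3781 = 7.464 × 10^-3 mol
Let x = n(LiOH), y = n(NaOH).
Titrant: 1x + 1y = 7.464 × 10^-3;  mass: 23.95x + 40.00y = 0.2325
Solving, x = 4.115 × 10^-3 mol, y = 3.349 × 10^-3 mol
mass of LiOH = 4.115 × 10^-3 × 23.95 = 0.09856 g
% LiOH = 0.09856 / 0.2325 × 100 = 42.39 %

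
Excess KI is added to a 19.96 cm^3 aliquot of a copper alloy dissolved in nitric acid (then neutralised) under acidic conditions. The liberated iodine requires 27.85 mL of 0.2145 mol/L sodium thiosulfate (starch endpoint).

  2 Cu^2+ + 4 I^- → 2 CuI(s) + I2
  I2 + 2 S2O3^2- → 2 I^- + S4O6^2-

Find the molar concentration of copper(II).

n(S2O3^2-) = 0.02785 × 0.2145 = 5.974 × 10^-3 mol
n(I2) = n(S2O3^2-)/2 = 2.987 × 10^-3 mol
From the 2:1 ratio, n(Cu2+) in the aliquot = 2/1 × 2.987 × 10^-3 = 5.974 × 10^-3 mol
[Cu2+] = 5.974 × 10^-3 / 0.01996 = 0.2993 mol/L

0.2993 mol/L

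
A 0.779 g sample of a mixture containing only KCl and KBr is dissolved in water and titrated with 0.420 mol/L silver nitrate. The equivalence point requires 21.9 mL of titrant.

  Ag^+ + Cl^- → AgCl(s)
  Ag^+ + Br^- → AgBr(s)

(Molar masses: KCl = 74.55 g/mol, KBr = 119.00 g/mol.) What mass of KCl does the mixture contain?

n(AgNO3) = 0.0219 × 0.420 = 9.20 × 10^-3 mol
Let x = n(KCl), y = n(KBr).
Titrant: 1x + 1y = 9.20 × 10^-3;  mass: 74.55x + 119.00y = 0.779
Solving, x = 7.10 × 10^-3 mol, y = 2.10 × 10^-3 mol
mass of KCl = 7.10 × 10^-3 × 74.55 = 0.529 g

0.529 g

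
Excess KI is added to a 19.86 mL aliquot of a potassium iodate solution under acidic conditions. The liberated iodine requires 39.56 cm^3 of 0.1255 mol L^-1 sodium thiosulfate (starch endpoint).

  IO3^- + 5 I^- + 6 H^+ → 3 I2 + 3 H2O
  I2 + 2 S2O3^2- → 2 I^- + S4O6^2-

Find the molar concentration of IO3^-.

0.04166 mol/L

n(S2O3^2-) = 0.03956 × 0.1255 = 4.965 × 10^-3 mol
n(I2) = n(S2O3^2-)/2 = 2.482 × 10^-3 mol
From the 1:3 ratio, n(IO3^-) in the aliquot = 1/3 × 2.482 × 10^-3 = 8.275 × 10^-4 mol
[IO3^-] = 8.275 × 10^-4 / 0.01986 = 0.04166 mol/L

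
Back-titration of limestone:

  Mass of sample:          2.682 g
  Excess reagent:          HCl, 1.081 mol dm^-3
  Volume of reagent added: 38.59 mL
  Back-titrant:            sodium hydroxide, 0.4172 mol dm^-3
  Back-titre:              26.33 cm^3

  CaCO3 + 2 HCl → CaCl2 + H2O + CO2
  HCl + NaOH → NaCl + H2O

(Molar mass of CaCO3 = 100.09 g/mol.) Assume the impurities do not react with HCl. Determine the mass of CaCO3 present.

1.538 g

n(HCl) added = 0.03859 × 1.081 = 0.04172 mol
n(NaOH) used in back-titration = 0.02633 × 0.4172 = 0.01098 mol
n(HCl) left over = 0.01098 mol (1:1 ratio)
n(HCl) consumed by analyte = 0.04172 − 0.01098 = 0.03073 mol
From the 1:2 ratio, n(CaCO3) = 1/2 × 0.03073 = 0.01537 mol
mass of CaCO3 = 0.01537 × 100.09 = 1.538 g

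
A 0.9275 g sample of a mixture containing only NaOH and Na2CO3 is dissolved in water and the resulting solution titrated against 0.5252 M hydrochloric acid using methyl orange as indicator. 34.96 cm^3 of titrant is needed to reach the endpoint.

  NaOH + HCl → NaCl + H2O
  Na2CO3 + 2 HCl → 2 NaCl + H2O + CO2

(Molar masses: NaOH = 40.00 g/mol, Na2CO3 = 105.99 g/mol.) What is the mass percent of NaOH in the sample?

15.11 %

n(HCl) = 0.03496 × 0.5252 = 0.01836 mol
Let x = n(NaOH), y = n(Na2CO3).
Titrant: 1x + 2y = 0.01836;  mass: 40.00x + 105.99y = 0.9275
Solving, x = 3.504 × 10^-3 mol, y = 7.428 × 10^-3 mol
mass of NaOH = 3.504 × 10^-3 × 40.00 = 0.1402 g
% NaOH = 0.1402 / 0.9275 × 100 = 15.11 %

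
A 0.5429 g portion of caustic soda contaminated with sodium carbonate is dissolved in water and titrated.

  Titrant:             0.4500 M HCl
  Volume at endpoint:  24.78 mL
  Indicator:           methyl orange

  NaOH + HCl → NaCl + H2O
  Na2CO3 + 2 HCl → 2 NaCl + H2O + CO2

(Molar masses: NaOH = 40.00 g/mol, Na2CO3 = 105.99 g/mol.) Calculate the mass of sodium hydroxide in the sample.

0.1479 g

n(HCl) = 0.02478 × 0.4500 = 0.01115 mol
Let x = n(NaOH), y = n(Na2CO3).
Titrant: 1x + 2y = 0.01115;  mass: 40.00x + 105.99y = 0.5429
Solving, x = 3.697 × 10^-3 mol, y = 3.727 × 10^-3 mol
mass of NaOH = 3.697 × 10^-3 × 40.00 = 0.1479 g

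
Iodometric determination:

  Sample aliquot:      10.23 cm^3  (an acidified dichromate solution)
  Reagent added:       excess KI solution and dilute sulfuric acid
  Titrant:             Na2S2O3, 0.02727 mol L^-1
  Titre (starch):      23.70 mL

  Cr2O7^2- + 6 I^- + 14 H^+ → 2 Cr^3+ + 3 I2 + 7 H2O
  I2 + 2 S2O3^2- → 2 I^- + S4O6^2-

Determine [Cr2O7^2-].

0.01053 mol/L

n(S2O3^2-) = 0.02370 × 0.02727 = 6.463 × 10^-4 mol
n(I2) = n(S2O3^2-)/2 = 3.231 × 10^-4 mol
From the 1:3 ratio, n(Cr2O7^2-) in the aliquot = 1/3 × 3.231 × 10^-4 = 1.077 × 10^-4 mol
[Cr2O7^2-] = 1.077 × 10^-4 / 0.01023 = 0.01053 mol/L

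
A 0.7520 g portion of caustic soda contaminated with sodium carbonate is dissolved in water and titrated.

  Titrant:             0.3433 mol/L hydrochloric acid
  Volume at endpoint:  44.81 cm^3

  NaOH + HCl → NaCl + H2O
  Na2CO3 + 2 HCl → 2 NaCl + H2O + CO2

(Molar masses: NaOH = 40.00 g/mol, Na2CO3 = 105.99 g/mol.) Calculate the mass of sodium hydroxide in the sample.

n(HCl) = 0.04481 × 0.3433 = 0.01538 mol
Let x = n(NaOH), y = n(Na2CO3).
Titrant: 1x + 2y = 0.01538;  mass: 40.00x + 105.99y = 0.7520
Solving, x = 4.866 × 10^-3 mol, y = 5.259 × 10^-3 mol
mass of NaOH = 4.866 × 10^-3 × 40.00 = 0.1946 g

0.1946 g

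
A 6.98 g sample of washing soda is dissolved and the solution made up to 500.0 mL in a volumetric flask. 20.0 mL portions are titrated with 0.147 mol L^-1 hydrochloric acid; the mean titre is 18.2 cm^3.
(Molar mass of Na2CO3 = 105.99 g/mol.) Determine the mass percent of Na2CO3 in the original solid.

Na2CO3 + 2 HCl → 2 NaCl + H2O + CO2
n(HCl) per titration = 0.0182 × 0.147 = 2.68 × 10^-3 mol
From the 1:2 ratio, n(Na2CO3) in each aliquot = 1/2 × 2.68 × 10^-3 = 1.34 × 10^-3 mol
n(Na2CO3) in the whole flask = 1.34 × 10^-3 × 500.0/20.0 = 0.0334 mol
mass of Na2CO3 = 0.0334 × 105.99 = 3.54 g
% Na2CO3 = 3.54 / 6.98 × 100 = 50.8 %

50.8 %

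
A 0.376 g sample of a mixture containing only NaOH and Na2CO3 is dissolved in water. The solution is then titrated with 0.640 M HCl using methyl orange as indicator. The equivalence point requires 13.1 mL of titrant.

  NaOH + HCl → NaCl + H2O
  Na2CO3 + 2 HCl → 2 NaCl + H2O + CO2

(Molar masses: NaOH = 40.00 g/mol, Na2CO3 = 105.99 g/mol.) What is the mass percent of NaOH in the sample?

55.9 %

n(HCl) = 0.0131 × 0.640 = 8.38 × 10^-3 mol
Let x = n(NaOH), y = n(Na2CO3).
Titrant: 1x + 2y = 8.38 × 10^-3;  mass: 40.00x + 105.99y = 0.376
Solving, x = 5.26 × 10^-3 mol, y = 1.56 × 10^-3 mol
mass of NaOH = 5.26 × 10^-3 × 40.00 = 0.210 g
% NaOH = 0.210 / 0.376 × 100 = 55.9 %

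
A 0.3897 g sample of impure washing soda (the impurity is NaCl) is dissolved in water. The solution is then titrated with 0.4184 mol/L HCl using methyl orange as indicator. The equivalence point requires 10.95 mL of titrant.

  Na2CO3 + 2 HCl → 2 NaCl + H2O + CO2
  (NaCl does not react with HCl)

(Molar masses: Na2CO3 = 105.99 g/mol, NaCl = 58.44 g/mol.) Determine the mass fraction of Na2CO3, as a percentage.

n(HCl) = 0.01095 × 0.4184 = 4.581 × 10^-3 mol
Let x = n(Na2CO3), y = n(NaCl).
Titrant: 2x = 4.581 × 10^-3;  mass: 105.99x + 58.44y = 0.3897
Solving, x = 2.291 × 10^-3 mol, y = 2.514 × 10^-3 mol
mass of Na2CO3 = 2.291 × 10^-3 × 105.99 = 0.2428 g
% Na2CO3 = 0.2428 / 0.3897 × 100 = 62.30 %

62.30 %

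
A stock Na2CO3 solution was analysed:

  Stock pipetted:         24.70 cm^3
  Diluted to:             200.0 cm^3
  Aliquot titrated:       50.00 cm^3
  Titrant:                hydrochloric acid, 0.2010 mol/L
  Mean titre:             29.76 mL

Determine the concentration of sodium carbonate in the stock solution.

Na2CO3 + 2 HCl → 2 NaCl + H2O + CO2
n(HCl) = 0.02976 × 0.2010 = 5.982 × 10^-3 mol
From the 1:2 ratio, n(Na2CO3) in the aliquot = 1/2 × 5.982 × 10^-3 = 2.991 × 10^-3 mol
[Na2CO3]_dilute = 2.991 × 10^-3 / 0.05000 = 0.05982 mol/L
Dilution factor = 200.0 / 24.70 = 8.097
[Na2CO3]_stock = 0.05982 × 8.097 = 0.4844 mol/L

0.4844 mol/L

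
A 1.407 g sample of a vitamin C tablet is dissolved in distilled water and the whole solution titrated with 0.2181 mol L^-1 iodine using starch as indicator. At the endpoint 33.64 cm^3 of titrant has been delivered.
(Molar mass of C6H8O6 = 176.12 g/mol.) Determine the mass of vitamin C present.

C6H8O6 + I2 → C6H6O6 + 2 HI
n(I2) = 0.03364 L × 0.2181 mol/L = 7.337 × 10^-3 mol
n(C6H8O6) = 7.337 × 10^-3 mol (1:1 ratio)
mass of C6H8O6 = 7.337 × 10^-3 × 176.12 g/mol = 1.292 g

1.292 g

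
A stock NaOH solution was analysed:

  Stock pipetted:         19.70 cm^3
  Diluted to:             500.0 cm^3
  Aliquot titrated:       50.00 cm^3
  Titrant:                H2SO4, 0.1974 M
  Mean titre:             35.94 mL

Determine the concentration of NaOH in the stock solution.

2 NaOH + H2SO4 → Na2SO4 + 2 H2O
n(H2SO4) = 0.03594 × 0.1974 = 7.095 × 10^-3 mol
From the 2:1 ratio, n(NaOH) in the aliquot = 2/1 × 7.095 × 10^-3 = 0.01419 mol
[NaOH]_dilute = 0.01419 / 0.05000 = 0.2838 mol/L
Dilution factor = 500.0 / 19.70 = 25.38
[NaOH]_stock = 0.2838 × 25.38 = 7.203 mol/L

7.203 M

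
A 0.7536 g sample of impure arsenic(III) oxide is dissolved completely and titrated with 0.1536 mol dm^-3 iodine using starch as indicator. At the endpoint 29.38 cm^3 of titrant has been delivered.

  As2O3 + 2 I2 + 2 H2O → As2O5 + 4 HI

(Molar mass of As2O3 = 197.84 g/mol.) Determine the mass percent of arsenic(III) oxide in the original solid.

n(I2) = 0.02938 L × 0.1536 mol/L = 4.513 × 10^-3 mol
From the 1:2 ratio, n(As2O3) = 1/2 × 4.513 × 10^-3 = 2.256 × 10^-3 mol
mass of As2O3 = 2.256 × 10^-3 × 197.84 g/mol = 0.4464 g
% As2O3 = 0.4464 / 0.7536 × 100 = 59.24 %

59.24 %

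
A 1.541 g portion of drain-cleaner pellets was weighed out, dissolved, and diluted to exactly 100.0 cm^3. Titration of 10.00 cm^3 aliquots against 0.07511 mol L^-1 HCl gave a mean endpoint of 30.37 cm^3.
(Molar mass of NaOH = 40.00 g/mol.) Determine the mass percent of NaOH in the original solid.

59.21 %

NaOH + HCl → NaCl + H2O
n(HCl) per titration = 0.03037 × 0.07511 = 2.281 × 10^-3 mol
n(NaOH) in each aliquot = 2.281 × 10^-3 mol (1:1 ratio)
n(NaOH) in the whole flask = 2.281 × 10^-3 × 100.0/10.00 = 0.02281 mol
mass of NaOH = 0.02281 × 40.00 = 0.9124 g
% NaOH = 0.9124 / 1.541 × 100 = 59.21 %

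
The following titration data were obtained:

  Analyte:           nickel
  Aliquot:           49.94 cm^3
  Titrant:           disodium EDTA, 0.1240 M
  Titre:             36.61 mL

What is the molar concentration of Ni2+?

Ni^2+ + EDTA^4- → [Ni(EDTA)]^2-
n(EDTA) = 0.03661 L × 0.1240 mol/L = 4.540 × 10^-3 mol
n(Ni2+) = 4.540 × 10^-3 mol (1:1 mole ratio)
[Ni2+] = 4.540 × 10^-3 mol / 0.04994 L = 0.09090 mol/L

0.09090 M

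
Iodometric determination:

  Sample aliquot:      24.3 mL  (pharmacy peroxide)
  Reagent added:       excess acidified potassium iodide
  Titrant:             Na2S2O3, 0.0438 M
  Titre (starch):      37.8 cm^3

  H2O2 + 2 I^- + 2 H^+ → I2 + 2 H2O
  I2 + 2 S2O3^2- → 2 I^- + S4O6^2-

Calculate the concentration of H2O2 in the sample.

n(S2O3^2-) = 0.0378 × 0.0438 = 1.66 × 10^-3 mol
n(I2) = n(S2O3^2-)/2 = 8.28 × 10^-4 mol
n(H2O2) in the aliquot = 8.28 × 10^-4 mol (1:1 ratio)
[H2O2] = 8.28 × 10^-4 / 0.0243 = 0.0341 mol/L

0.0341 M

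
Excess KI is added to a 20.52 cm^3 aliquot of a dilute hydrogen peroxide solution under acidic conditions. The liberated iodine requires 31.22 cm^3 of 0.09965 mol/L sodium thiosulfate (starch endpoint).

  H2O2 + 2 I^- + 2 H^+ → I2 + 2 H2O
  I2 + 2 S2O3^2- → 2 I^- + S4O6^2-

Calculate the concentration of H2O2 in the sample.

n(S2O3^2-) = 0.03122 × 0.09965 = 3.111 × 10^-3 mol
n(I2) = n(S2O3^2-)/2 = 1.556 × 10^-3 mol
n(H2O2) in the aliquot = 1.556 × 10^-3 mol (1:1 ratio)
[H2O2] = 1.556 × 10^-3 / 0.02052 = 0.07581 mol/L

0.07581 mol/L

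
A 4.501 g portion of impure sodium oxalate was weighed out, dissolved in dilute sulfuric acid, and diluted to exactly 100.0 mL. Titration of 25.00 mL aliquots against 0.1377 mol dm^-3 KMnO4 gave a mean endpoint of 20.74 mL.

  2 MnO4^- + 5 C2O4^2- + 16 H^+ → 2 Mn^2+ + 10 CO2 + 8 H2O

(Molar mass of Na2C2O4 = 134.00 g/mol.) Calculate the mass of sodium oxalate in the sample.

n(KMnO4) per titration = 0.02074 × 0.1377 = 2.856 × 10^-3 mol
From the 5:2 ratio, n(Na2C2O4) in each aliquot = 5/2 × 2.856 × 10^-3 = 7.140 × 10^-3 mol
n(Na2C2O4) in the whole flask = 7.140 × 10^-3 × 100.0/25.00 = 0.02856 mol
mass of Na2C2O4 = 0.02856 × 134.00 = 3.827 g

3.827 g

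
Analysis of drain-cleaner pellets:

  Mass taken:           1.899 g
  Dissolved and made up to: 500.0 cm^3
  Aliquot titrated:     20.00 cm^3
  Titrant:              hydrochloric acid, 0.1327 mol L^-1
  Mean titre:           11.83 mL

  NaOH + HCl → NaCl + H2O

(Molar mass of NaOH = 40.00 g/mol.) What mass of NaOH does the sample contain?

n(HCl) per titration = 0.01183 × 0.1327 = 1.570 × 10^-3 mol
n(NaOH) in each aliquot = 1.570 × 10^-3 mol (1:1 ratio)
n(NaOH) in the whole flask = 1.570 × 10^-3 × 500.0/20.00 = 0.03925 mol
mass of NaOH = 0.03925 × 40.00 = 1.570 g

1.570 g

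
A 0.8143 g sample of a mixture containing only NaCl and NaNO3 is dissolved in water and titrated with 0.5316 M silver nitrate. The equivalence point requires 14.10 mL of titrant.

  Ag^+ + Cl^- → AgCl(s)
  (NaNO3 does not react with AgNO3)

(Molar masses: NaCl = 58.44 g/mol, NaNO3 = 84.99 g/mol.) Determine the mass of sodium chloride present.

0.4380 g

n(AgNO3) = 0.01410 × 0.5316 = 7.496 × 10^-3 mol
Let x = n(NaCl), y = n(NaNO3).
Titrant: 1x = 7.496 × 10^-3;  mass: 58.44x + 84.99y = 0.8143
Solving, x = 7.496 × 10^-3 mol, y = 4.427 × 10^-3 mol
mass of NaCl = 7.496 × 10^-3 × 58.44 = 0.4380 g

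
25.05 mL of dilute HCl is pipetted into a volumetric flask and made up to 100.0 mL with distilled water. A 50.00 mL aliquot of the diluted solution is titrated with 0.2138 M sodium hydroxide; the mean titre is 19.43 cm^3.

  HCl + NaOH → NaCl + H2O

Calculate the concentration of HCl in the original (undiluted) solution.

n(NaOH) = 0.01943 × 0.2138 = 4.154 × 10^-3 mol
n(HCl) in the aliquot = 4.154 × 10^-3 mol (1:1 ratio)
[HCl]_dilute = 4.154 × 10^-3 / 0.05000 = 0.08308 mol/L
Dilution factor = 100.0 / 25.05 = 3.992
[HCl]_stock = 0.08308 × 3.992 = 0.3317 mol/L

0.3317 M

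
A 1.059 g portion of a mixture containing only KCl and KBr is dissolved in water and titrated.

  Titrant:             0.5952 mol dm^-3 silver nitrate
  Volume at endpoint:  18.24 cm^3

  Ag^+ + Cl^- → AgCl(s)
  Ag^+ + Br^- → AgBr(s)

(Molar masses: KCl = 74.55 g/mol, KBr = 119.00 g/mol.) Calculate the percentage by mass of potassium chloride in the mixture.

n(AgNO3) = 0.01824 × 0.5952 = 0.01086 mol
Let x = n(KCl), y = n(KBr).
Titrant: 1x + 1y = 0.01086;  mass: 74.55x + 119.00y = 1.059
Solving, x = 5.240 × 10^-3 mol, y = 5.616 × 10^-3 mol
mass of KCl = 5.240 × 10^-3 × 74.55 = 0.3906 g
% KCl = 0.3906 / 1.059 × 100 = 36.89 %

36.89 %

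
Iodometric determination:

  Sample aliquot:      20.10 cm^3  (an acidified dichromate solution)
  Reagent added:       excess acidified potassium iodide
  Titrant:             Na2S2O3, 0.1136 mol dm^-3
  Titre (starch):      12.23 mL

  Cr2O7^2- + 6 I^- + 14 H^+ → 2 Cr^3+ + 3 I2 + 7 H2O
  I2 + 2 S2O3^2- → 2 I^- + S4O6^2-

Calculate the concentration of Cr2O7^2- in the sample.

n(S2O3^2-) = 0.01223 × 0.1136 = 1.389 × 10^-3 mol
n(I2) = n(S2O3^2-)/2 = 6.947 × 10^-4 mol
From the 1:3 ratio, n(Cr2O7^2-) in the aliquot = 1/3 × 6.947 × 10^-4 = 2.316 × 10^-4 mol
[Cr2O7^2-] = 2.316 × 10^-4 / 0.02010 = 0.01152 mol/L

0.01152 mol/L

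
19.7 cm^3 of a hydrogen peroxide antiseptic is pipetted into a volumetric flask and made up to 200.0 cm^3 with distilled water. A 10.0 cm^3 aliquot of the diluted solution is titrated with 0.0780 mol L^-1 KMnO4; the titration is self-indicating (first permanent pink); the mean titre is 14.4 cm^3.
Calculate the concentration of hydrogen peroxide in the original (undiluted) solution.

2.85 mol/L

2 MnO4^- + 5 H2O2 + 6 H^+ → 2 Mn^2+ + 5 O2 + 8 H2O
n(KMnO4) = 0.0144 × 0.0780 = 1.12 × 10^-3 mol
From the 5:2 ratio, n(H2O2) in the aliquot = 5/2 × 1.12 × 10^-3 = 2.81 × 10^-3 mol
[H2O2]_dilute = 2.81 × 10^-3 / 0.0100 = 0.281 mol/L
Dilution factor = 200.0 / 19.7 = 10.15
[H2O2]_stock = 0.281 × 10.15 = 2.85 mol/L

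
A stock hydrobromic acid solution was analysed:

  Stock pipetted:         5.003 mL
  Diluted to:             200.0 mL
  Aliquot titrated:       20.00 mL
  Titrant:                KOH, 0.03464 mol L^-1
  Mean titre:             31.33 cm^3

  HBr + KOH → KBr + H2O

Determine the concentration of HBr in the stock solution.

n(KOH) = 0.03133 × 0.03464 = 1.085 × 10^-3 mol
n(HBr) in the aliquot = 1.085 × 10^-3 mol (1:1 ratio)
[HBr]_dilute = 1.085 × 10^-3 / 0.02000 = 0.05426 mol/L
Dilution factor = 200.0 / 5.003 = 39.98
[HBr]_stock = 0.05426 × 39.98 = 2.169 mol/L

2.169 mol/L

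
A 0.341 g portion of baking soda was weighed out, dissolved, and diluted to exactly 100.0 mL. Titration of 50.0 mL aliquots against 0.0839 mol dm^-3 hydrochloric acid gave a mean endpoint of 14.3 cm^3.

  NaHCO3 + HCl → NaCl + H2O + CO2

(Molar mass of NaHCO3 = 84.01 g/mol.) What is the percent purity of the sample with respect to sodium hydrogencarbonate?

n(HCl) per titration = 0.0143 × 0.0839 = 1.20 × 10^-3 mol
n(NaHCO3) in each aliquot = 1.20 × 10^-3 mol (1:1 ratio)
n(NaHCO3) in the whole flask = 1.20 × 10^-3 × 100.0/50.0 = 2.40 × 10^-3 mol
mass of NaHCO3 = 2.40 × 10^-3 × 84.01 = 0.202 g
% NaHCO3 = 0.202 / 0.341 × 100 = 59.1 %

59.1 %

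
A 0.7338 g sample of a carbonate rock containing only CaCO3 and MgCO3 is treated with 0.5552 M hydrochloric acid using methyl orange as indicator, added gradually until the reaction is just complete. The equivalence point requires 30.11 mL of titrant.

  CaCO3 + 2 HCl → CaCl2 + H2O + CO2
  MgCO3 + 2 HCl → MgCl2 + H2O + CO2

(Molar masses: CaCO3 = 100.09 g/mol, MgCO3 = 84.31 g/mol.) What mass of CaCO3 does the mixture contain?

0.1845 g

n(HCl) = 0.03011 × 0.5552 = 0.01672 mol
Let x = n(CaCO3), y = n(MgCO3).
Titrant: 2x + 2y = 0.01672;  mass: 100.09x + 84.31y = 0.7338
Solving, x = 1.844 × 10^-3 mol, y = 6.515 × 10^-3 mol
mass of CaCO3 = 1.844 × 10^-3 × 100.09 = 0.1845 g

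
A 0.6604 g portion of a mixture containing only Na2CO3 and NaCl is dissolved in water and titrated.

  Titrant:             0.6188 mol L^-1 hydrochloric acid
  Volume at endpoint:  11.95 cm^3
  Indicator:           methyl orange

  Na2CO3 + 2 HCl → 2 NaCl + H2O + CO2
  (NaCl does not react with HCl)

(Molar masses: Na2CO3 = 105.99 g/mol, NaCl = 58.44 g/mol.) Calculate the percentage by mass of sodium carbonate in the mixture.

59.34 %

n(HCl) = 0.01195 × 0.6188 = 7.395 × 10^-3 mol
Let x = n(Na2CO3), y = n(NaCl).
Titrant: 2x = 7.395 × 10^-3;  mass: 105.99x + 58.44y = 0.6604
Solving, x = 3.697 × 10^-3 mol, y = 4.595 × 10^-3 mol
mass of Na2CO3 = 3.697 × 10^-3 × 105.99 = 0.3919 g
% Na2CO3 = 0.3919 / 0.6604 × 100 = 59.34 %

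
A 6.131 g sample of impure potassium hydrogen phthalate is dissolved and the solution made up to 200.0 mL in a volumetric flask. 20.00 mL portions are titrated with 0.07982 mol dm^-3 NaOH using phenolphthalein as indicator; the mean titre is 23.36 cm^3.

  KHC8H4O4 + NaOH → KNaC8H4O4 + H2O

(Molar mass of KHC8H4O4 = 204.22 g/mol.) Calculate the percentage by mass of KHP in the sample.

62.11 %

n(NaOH) per titration = 0.02336 × 0.07982 = 1.865 × 10^-3 mol
n(KHC8H4O4) in each aliquot = 1.865 × 10^-3 mol (1:1 ratio)
n(KHC8H4O4) in the whole flask = 1.865 × 10^-3 × 200.0/20.00 = 0.01865 mol
mass of KHC8H4O4 = 0.01865 × 204.22 = 3.808 g
% KHC8H4O4 = 3.808 / 6.131 × 100 = 62.11 %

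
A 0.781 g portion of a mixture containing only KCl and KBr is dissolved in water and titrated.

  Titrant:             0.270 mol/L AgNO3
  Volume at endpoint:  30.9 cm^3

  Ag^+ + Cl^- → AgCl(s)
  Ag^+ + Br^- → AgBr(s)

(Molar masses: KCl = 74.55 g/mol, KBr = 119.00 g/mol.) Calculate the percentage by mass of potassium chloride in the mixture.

n(AgNO3) = 0.0309 × 0.270 = 8.34 × 10^-3 mol
Let x = n(KCl), y = n(KBr).
Titrant: 1x + 1y = 8.34 × 10^-3;  mass: 74.55x + 119.00y = 0.781
Solving, x = 4.77 × 10^-3 mol, y = 3.58 × 10^-3 mol
mass of KCl = 4.77 × 10^-3 × 74.55 = 0.355 g
% KCl = 0.355 / 0.781 × 100 = 45.5 %

45.5 %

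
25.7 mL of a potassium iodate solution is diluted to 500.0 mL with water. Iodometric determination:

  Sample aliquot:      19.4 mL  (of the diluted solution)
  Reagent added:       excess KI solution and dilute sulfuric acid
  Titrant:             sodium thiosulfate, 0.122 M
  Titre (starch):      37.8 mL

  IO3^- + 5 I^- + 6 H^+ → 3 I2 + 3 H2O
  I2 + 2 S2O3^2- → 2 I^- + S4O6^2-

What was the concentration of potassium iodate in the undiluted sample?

0.771 M

n(S2O3^2-) = 0.0378 × 0.122 = 4.61 × 10^-3 mol
n(I2) = n(S2O3^2-)/2 = 2.31 × 10^-3 mol
From the 1:3 ratio, n(IO3^-) in the aliquot = 1/3 × 2.31 × 10^-3 = 7.69 × 10^-4 mol
[IO3^-]_dilute = 7.69 × 10^-4 / 0.0194 = 0.0396 mol/L
[IO3^-]_original = 0.0396 × 500.0/25.7 = 0.771 mol/L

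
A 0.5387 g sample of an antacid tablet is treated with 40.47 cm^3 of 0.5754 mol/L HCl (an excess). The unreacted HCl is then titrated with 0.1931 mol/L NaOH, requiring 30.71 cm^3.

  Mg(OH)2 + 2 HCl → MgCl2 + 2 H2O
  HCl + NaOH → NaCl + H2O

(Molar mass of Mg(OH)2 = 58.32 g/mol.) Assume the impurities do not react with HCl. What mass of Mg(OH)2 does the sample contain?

n(HCl) added = 0.04047 × 0.5754 = 0.02329 mol
n(NaOH) used in back-titration = 0.03071 × 0.1931 = 5.930 × 10^-3 mol
n(HCl) left over = 5.930 × 10^-3 mol (1:1 ratio)
n(HCl) consumed by analyte = 0.02329 − 5.930 × 10^-3 = 0.01736 mol
From the 1:2 ratio, n(Mg(OH)2) = 1/2 × 0.01736 = 8.678 × 10^-3 mol
mass of Mg(OH)2 = 8.678 × 10^-3 × 58.32 = 0.5061 g

0.5061 g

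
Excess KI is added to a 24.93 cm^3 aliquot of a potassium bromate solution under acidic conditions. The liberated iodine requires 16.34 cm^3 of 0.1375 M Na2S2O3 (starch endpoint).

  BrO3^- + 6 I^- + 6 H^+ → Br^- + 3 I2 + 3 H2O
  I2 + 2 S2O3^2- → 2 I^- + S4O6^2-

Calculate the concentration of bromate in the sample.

0.01502 M

n(S2O3^2-) = 0.01634 × 0.1375 = 2.247 × 10^-3 mol
n(I2) = n(S2O3^2-)/2 = 1.123 × 10^-3 mol
From the 1:3 ratio, n(BrO3^-) in the aliquot = 1/3 × 1.123 × 10^-3 = 3.745 × 10^-4 mol
[BrO3^-] = 3.745 × 10^-4 / 0.02493 = 0.01502 mol/L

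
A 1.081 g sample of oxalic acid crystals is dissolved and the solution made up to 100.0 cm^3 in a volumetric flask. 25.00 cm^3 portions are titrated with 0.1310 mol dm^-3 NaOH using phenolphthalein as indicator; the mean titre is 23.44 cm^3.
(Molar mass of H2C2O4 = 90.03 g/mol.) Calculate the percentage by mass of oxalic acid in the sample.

51.15 %

H2C2O4 + 2 NaOH → Na2C2O4 + 2 H2O
n(NaOH) per titration = 0.02344 × 0.1310 = 3.071 × 10^-3 mol
From the 1:2 ratio, n(H2C2O4) in each aliquot = 1/2 × 3.071 × 10^-3 = 1.535 × 10^-3 mol
n(H2C2O4) in the whole flask = 1.535 × 10^-3 × 100.0/25.00 = 6.141 × 10^-3 mol
mass of H2C2O4 = 6.141 × 10^-3 × 90.03 = 0.5529 g
% H2C2O4 = 0.5529 / 1.081 × 100 = 51.15 %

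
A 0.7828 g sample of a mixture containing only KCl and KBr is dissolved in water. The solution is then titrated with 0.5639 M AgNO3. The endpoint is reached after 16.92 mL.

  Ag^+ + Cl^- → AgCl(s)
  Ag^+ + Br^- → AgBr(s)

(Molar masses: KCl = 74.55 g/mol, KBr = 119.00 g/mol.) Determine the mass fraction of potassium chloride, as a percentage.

n(AgNO3) = 0.01692 × 0.5639 = 9.541 × 10^-3 mol
Let x = n(KCl), y = n(KBr).
Titrant: 1x + 1y = 9.541 × 10^-3;  mass: 74.55x + 119.00y = 0.7828
Solving, x = 7.933 × 10^-3 mol, y = 1.609 × 10^-3 mol
mass of KCl = 7.933 × 10^-3 × 74.55 = 0.5914 g
% KCl = 0.5914 / 0.7828 × 100 = 75.55 %

75.55 %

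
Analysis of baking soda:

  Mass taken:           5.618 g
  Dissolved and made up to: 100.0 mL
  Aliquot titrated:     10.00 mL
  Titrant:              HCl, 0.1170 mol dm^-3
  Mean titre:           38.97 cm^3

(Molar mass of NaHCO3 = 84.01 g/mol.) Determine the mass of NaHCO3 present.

3.830 g

NaHCO3 + HCl → NaCl + H2O + CO2
n(HCl) per titration = 0.03897 × 0.1170 = 4.559 × 10^-3 mol
n(NaHCO3) in each aliquot = 4.559 × 10^-3 mol (1:1 ratio)
n(NaHCO3) in the whole flask = 4.559 × 10^-3 × 100.0/10.00 = 0.04559 mol
mass of NaHCO3 = 0.04559 × 84.01 = 3.830 g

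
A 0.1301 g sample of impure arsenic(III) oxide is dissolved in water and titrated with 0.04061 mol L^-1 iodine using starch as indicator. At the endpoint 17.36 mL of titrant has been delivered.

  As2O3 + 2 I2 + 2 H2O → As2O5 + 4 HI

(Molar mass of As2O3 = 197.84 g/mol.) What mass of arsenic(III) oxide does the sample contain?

n(I2) = 0.01736 L × 0.04061 mol/L = 7.050 × 10^-4 mol
From the 1:2 ratio, n(As2O3) = 1/2 × 7.050 × 10^-4 = 3.525 × 10^-4 mol
mass of As2O3 = 3.525 × 10^-4 × 197.84 g/mol = 0.06974 g

0.06974 g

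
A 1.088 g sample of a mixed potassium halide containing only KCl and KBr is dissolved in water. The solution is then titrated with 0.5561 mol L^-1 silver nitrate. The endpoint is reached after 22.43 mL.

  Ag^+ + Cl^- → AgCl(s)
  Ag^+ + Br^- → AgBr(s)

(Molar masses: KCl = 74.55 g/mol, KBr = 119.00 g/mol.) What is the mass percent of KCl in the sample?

61.09 %

n(AgNO3) = 0.02243 × 0.5561 = 0.01247 mol
Let x = n(KCl), y = n(KBr).
Titrant: 1x + 1y = 0.01247;  mass: 74.55x + 119.00y = 1.088
Solving, x = 8.916 × 10^-3 mol, y = 3.557 × 10^-3 mol
mass of KCl = 8.916 × 10^-3 × 74.55 = 0.6647 g
% KCl = 0.6647 / 1.088 × 100 = 61.09 %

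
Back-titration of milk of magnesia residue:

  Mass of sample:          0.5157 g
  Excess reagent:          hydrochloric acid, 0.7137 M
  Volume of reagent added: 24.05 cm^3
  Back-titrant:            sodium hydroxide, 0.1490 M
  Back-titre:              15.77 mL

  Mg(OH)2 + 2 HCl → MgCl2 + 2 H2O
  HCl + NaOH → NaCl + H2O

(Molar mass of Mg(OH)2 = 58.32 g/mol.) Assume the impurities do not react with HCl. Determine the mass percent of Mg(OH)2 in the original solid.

83.77 %

n(HCl) added = 0.02405 × 0.7137 = 0.01716 mol
n(NaOH) used in back-titration = 0.01577 × 0.1490 = 2.350 × 10^-3 mol
n(HCl) left over = 2.350 × 10^-3 mol (1:1 ratio)
n(HCl) consumed by analyte = 0.01716 − 2.350 × 10^-3 = 0.01481 mol
From the 1:2 ratio, n(Mg(OH)2) = 1/2 × 0.01481 = 7.407 × 10^-3 mol
mass of Mg(OH)2 = 7.407 × 10^-3 × 58.32 = 0.4320 g
% Mg(OH)2 = 0.4320 / 0.5157 × 100 = 83.77 %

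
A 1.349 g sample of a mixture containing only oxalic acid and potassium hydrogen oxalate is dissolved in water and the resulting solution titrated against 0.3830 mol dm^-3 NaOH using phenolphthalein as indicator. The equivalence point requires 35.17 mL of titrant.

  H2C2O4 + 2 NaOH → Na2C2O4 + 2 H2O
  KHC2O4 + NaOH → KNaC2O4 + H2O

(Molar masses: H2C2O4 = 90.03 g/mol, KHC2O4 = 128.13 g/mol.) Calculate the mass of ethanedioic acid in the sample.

0.2041 g

n(NaOH) = 0.03517 × 0.3830 = 0.01347 mol
Let x = n(H2C2O4), y = n(KHC2O4).
Titrant: 2x + 1y = 0.01347;  mass: 90.03x + 128.13y = 1.349
Solving, x = 2.267 × 10^-3 mol, y = 8.935 × 10^-3 mol
mass of H2C2O4 = 2.267 × 10^-3 × 90.03 = 0.2041 g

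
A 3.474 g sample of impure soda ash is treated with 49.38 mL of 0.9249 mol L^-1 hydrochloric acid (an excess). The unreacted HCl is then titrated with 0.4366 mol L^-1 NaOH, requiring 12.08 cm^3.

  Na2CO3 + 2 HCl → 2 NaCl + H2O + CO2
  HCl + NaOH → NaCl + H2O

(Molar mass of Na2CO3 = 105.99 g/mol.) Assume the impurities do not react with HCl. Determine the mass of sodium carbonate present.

2.141 g

n(HCl) added = 0.04938 × 0.9249 = 0.04567 mol
n(NaOH) used in back-titration = 0.01208 × 0.4366 = 5.274 × 10^-3 mol
n(HCl) left over = 5.274 × 10^-3 mol (1:1 ratio)
n(HCl) consumed by analyte = 0.04567 − 5.274 × 10^-3 = 0.04040 mol
From the 1:2 ratio, n(Na2CO3) = 1/2 × 0.04040 = 0.02020 mol
mass of Na2CO3 = 0.02020 × 105.99 = 2.141 g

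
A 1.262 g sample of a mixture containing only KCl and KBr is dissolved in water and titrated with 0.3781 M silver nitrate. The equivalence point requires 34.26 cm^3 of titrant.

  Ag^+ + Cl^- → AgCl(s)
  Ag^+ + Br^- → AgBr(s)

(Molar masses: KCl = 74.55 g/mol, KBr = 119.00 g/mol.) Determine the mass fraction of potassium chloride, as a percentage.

37.14 %

n(AgNO3) = 0.03426 × 0.3781 = 0.01295 mol
Let x = n(KCl), y = n(KBr).
Titrant: 1x + 1y = 0.01295;  mass: 74.55x + 119.00y = 1.262
Solving, x = 6.288 × 10^-3 mol, y = 6.666 × 10^-3 mol
mass of KCl = 6.288 × 10^-3 × 74.55 = 0.4688 g
% KCl = 0.4688 / 1.262 × 100 = 37.14 %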